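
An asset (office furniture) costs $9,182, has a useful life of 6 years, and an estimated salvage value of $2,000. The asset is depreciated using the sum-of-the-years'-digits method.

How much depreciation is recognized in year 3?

Depreciable base = $9,182 − $2,000 = $7,182.
Sum of the years' digits = 6+5+4+3+2+1 = 21.
Year 1: $7,182 × 6/21 = $2,052. Book value $7,130.
Year 2: $7,182 × 5/21 = $1,710. Book value $5,420.
Year 3: $7,182 × 4/21 = $1,368. Book value $4,052.

$1,368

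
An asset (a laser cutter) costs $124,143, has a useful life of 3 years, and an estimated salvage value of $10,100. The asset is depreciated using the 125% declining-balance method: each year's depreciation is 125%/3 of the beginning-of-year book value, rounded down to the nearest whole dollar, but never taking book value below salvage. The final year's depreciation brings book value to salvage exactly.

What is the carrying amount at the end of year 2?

$42,244

Depreciable base = $124,143 − $10,100 = $114,043.
Year 1: ⌊$124,143 × 125%/3⌋ = $51,726. Book value $72,417.
Year 2: ⌊$72,417 × 125%/3⌋ = $30,173. Book value $42,244.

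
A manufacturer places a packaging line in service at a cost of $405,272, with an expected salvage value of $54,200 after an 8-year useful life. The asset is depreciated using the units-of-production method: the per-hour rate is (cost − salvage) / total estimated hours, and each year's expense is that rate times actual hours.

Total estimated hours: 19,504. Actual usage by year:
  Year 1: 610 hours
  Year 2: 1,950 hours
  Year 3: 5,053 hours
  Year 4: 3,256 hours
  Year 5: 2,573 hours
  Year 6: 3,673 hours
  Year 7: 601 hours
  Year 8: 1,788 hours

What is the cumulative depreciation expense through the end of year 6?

$308,070

Depreciable base = $405,272 − $54,200 = $351,072.
Rate = $351,072 / 19,504 hours = $18 per hour.
Year 1: 610 × $18 = $10,980. Book value $394,292.
Year 2: 1,950 × $18 = $35,100. Book value $359,192.
Year 3: 5,053 × $18 = $90,954. Book value $268,238.
Year 4: 3,256 × $18 = $58,608. Book value $209,630.
Year 5: 2,573 × $18 = $46,314. Book value $163,316.
Year 6: 3,673 × $18 = $66,114. Book value $97,202.
Accumulated through year 6 = $405,272 − $97,202 = $308,070.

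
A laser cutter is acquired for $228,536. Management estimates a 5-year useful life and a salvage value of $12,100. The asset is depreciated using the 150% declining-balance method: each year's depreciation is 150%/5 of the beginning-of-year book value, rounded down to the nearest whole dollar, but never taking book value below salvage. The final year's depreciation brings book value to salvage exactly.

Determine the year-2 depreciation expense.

Depreciable base = $228,536 − $12,100 = $216,436.
Year 1: ⌊$228,536 × 150%/5⌋ = $68,560. Book value $159,976.
Year 2: ⌊$159,976 × 150%/5⌋ = $47,992. Book value $111,984.

$47,992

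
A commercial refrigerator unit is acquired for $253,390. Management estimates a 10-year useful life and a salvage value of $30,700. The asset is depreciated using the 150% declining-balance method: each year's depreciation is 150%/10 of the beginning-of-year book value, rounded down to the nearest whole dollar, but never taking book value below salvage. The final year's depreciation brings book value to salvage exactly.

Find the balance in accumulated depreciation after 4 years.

$121,118

Depreciable base = $253,390 − $30,700 = $222,690.
Year 1: ⌊$253,390 × 150%/10⌋ = $38,008. Book value $215,382.
Year 2: ⌊$215,382 × 150%/10⌋ = $32,307. Book value $183,075.
Year 3: ⌊$183,075 × 150%/10⌋ = $27,461. Book value $155,614.
Year 4: ⌊$155,614 × 150%/10⌋ = $23,342. Book value $132,272.
Accumulated through year 4 = $253,390 − $132,272 = $121,118.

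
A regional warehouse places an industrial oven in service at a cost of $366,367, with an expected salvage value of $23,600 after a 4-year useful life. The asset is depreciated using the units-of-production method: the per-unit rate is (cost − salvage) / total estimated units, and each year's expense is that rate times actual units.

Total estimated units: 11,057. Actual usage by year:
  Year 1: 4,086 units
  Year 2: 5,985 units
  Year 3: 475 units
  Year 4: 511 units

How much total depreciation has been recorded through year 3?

$326,926

Depreciable base = $366,367 − $23,600 = $342,767.
Rate = $342,767 / 11,057 units = $31 per unit.
Year 1: 4,086 × $31 = $126,666. Book value $239,701.
Year 2: 5,985 × $31 = $185,535. Book value $54,166.
Year 3: 475 × $31 = $14,725. Book value $39,441.
Accumulated through year 3 = $366,367 − $39,441 = $326,926.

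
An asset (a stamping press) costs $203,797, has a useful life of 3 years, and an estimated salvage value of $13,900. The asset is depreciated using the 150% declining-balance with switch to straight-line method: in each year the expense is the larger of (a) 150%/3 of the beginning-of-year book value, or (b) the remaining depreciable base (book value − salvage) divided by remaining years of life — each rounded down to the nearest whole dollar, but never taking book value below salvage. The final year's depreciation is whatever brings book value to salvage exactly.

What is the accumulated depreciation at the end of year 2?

$152,847

Depreciable base = $203,797 − $13,900 = $189,897.
Year 1: DB = ⌊$203,797 × 150%/3⌋ = $101,898; SL = ⌊$189,897/3⌋ = $63,299 → take DB $101,898. Book value $101,899.
Year 2: DB = ⌊$101,899 × 150%/3⌋ = $50,949; SL = ⌊$87,999/2⌋ = $43,999 → take DB $50,949. Book value $50,950.
Accumulated through year 2 = $203,797 − $50,950 = $152,847.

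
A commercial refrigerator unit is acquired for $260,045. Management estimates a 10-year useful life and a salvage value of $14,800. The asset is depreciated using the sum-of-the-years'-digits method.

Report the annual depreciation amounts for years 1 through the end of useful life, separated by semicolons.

$44,590; $40,131; $35,672; $31,213; $26,754; $22,295; $17,836; $13,377; $8,918; $4,459

Depreciable base = $260,045 − $14,800 = $245,245.
Sum of the years' digits = 10+9+8+7+6+5+4+3+2+1 = 55.
Year 1: $245,245 × 10/55 = $44,590. Book value $215,455.
Year 2: $245,245 × 9/55 = $40,131. Book value $175,324.
Year 3: $245,245 × 8/55 = $35,672. Book value $139,652.
Year 4: $245,245 × 7/55 = $31,213. Book value $108,439.
Year 5: $245,245 × 6/55 = $26,754. Book value $81,685.
Year 6: $245,245 × 5/55 = $22,295. Book value $59,390.
Year 7: $245,245 × 4/55 = $17,836. Book value $41,554.
Year 8: $245,245 × 3/55 = $13,377. Book value $28,177.
Year 9: $245,245 × 2/55 = $8,918. Book value $19,259.
Year 10: $245,245 × 1/55 = $4,459. Book value $14,800.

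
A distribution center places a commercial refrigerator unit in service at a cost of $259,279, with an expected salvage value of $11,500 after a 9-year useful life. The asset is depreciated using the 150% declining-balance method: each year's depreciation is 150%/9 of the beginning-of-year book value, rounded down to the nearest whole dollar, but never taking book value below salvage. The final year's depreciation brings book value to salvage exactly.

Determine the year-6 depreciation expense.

Depreciable base = $259,279 − $11,500 = $247,779.
Year 1: ⌊$259,279 × 150%/9⌋ = $43,213. Book value $216,066.
Year 2: ⌊$216,066 × 150%/9⌋ = $36,011. Book value $180,055.
Year 3: ⌊$180,055 × 150%/9⌋ = $30,009. Book value $150,046.
Year 4: ⌊$150,046 × 150%/9⌋ = $25,007. Book value $125,039.
Year 5: ⌊$125,039 × 150%/9⌋ = $20,839. Book value $104,200.
Year 6: ⌊$104,200 × 150%/9⌋ = $17,366. Book value $86,834.

$17,366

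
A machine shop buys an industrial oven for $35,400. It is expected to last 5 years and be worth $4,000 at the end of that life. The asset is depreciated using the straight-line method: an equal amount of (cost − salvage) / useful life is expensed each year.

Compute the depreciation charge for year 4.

Depreciable base = $35,400 − $4,000 = $31,400.
Annual expense = $31,400 / 5 = $6,280.

$6,280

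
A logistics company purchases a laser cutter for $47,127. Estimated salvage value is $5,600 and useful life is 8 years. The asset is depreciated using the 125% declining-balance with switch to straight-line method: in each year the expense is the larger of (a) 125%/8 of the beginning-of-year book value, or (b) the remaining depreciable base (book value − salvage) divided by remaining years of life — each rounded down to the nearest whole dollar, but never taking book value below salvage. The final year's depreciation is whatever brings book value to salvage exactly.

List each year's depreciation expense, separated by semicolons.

$7,363; $6,213; $5,242; $4,541; $4,542; $4,542; $4,542; $4,542

Depreciable base = $47,127 − $5,600 = $41,527.
Year 1: DB = ⌊$47,127 × 125%/8⌋ = $7,363; SL = ⌊$41,527/8⌋ = $5,190 → take DB $7,363. Book value $39,764.
Year 2: DB = ⌊$39,764 × 125%/8⌋ = $6,213; SL = ⌊$34,164/7⌋ = $4,880 → take DB $6,213. Book value $33,551.
Year 3: DB = ⌊$33,551 × 125%/8⌋ = $5,242; SL = ⌊$27,951/6⌋ = $4,658 → take DB $5,242. Book value $28,309.
Year 4: DB = ⌊$28,309 × 125%/8⌋ = $4,423; SL = ⌊$22,709/5⌋ = $4,541 → take SL $4,541. Book value $23,768.
Year 5: DB = ⌊$23,768 × 125%/8⌋ = $3,713; SL = ⌊$18,168/4⌋ = $4,542 → take SL $4,542. Book value $19,226.
Year 6: DB = ⌊$19,226 × 125%/8⌋ = $3,004; SL = ⌊$13,626/3⌋ = $4,542 → take SL $4,542. Book value $14,684.
Year 7: DB = ⌊$14,684 × 125%/8⌋ = $2,294; SL = ⌊$9,084/2⌋ = $4,542 → take SL $4,542. Book value $10,142.
Year 8 (final): $10,142 − $5,600 = $4,542. Book value $5,600.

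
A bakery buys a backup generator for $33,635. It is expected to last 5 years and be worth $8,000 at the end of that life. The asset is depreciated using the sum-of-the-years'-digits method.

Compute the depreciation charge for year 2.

Depreciable base = $33,635 − $8,000 = $25,635.
Sum of the years' digits = 5+4+3+2+1 = 15.
Year 1: $25,635 × 5/15 = $8,545. Book value $25,090.
Year 2: $25,635 × 4/15 = $6,836. Book value $18,254.

$6,836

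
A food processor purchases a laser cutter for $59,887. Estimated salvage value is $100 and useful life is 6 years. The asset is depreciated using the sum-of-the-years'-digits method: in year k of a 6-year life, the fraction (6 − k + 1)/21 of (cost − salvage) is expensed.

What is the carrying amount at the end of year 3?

$17,182

Depreciable base = $59,887 − $100 = $59,787.
Sum of the years' digits = 6+5+4+3+2+1 = 21.
Year 1: $59,787 × 6/21 = $17,082. Book value $42,805.
Year 2: $59,787 × 5/21 = $14,235. Book value $28,570.
Year 3: $59,787 × 4/21 = $11,388. Book value $17,182.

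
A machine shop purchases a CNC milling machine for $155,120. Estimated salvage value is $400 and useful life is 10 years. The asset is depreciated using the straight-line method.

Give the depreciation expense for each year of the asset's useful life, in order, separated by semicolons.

Depreciable base = $155,120 − $400 = $154,720.
Annual expense = $154,720 / 10 = $15,472.
End of year 1: book value $139,648.
End of year 2: book value $124,176.
End of year 3: book value $108,704.
End of year 4: book value $93,232.
End of year 5: book value $77,760.
End of year 6: book value $62,288.
End of year 7: book value $46,816.
End of year 8: book value $31,344.
End of year 9: book value $15,872.
End of year 10: book value $400.

$15,472; $15,472; $15,472; $15,472; $15,472; $15,472; $15,472; $15,472; $15,472; $15,472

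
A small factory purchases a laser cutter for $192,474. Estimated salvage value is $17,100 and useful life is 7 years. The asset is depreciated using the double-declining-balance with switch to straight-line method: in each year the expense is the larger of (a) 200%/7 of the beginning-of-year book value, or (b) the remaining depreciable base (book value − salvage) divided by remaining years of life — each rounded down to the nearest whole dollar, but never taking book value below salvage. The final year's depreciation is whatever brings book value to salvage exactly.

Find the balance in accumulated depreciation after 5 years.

$156,685

Depreciable base = $192,474 − $17,100 = $175,374.
Year 1: DB = ⌊$192,474 × 200%/7⌋ = $54,992; SL = ⌊$175,374/7⌋ = $25,053 → take DB $54,992. Book value $137,482.
Year 2: DB = ⌊$137,482 × 200%/7⌋ = $39,280; SL = ⌊$120,382/6⌋ = $20,063 → take DB $39,280. Book value $98,202.
Year 3: DB = ⌊$98,202 × 200%/7⌋ = $28,057; SL = ⌊$81,102/5⌋ = $16,220 → take DB $28,057. Book value $70,145.
Year 4: DB = ⌊$70,145 × 200%/7⌋ = $20,041; SL = ⌊$53,045/4⌋ = $13,261 → take DB $20,041. Book value $50,104.
Year 5: DB = ⌊$50,104 × 200%/7⌋ = $14,315; SL = ⌊$33,004/3⌋ = $11,001 → take DB $14,315. Book value $35,789.
Accumulated through year 5 = $192,474 − $35,789 = $156,685.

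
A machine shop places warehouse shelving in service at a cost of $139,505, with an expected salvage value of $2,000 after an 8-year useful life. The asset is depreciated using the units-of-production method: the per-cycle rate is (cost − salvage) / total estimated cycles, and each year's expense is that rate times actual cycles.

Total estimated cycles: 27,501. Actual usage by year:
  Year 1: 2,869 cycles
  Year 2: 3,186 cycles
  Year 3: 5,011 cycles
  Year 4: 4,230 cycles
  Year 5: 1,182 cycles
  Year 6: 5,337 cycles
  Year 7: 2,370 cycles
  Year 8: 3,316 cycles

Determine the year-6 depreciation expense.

$26,685

Depreciable base = $139,505 − $2,000 = $137,505.
Rate = $137,505 / 27,501 cycles = $5 per cycle.
Year 1: 2,869 × $5 = $14,345. Book value $125,160.
Year 2: 3,186 × $5 = $15,930. Book value $109,230.
Year 3: 5,011 × $5 = $25,055. Book value $84,175.
Year 4: 4,230 × $5 = $21,150. Book value $63,025.
Year 5: 1,182 × $5 = $5,910. Book value $57,115.
Year 6: 5,337 × $5 = $26,685. Book value $30,430.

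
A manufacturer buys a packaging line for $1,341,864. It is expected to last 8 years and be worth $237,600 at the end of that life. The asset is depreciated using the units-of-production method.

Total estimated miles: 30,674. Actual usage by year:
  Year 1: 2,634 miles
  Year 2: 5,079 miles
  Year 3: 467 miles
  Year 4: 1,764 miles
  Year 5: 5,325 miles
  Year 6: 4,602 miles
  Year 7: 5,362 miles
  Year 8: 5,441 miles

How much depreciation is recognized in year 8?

$195,876

Depreciable base = $1,341,864 − $237,600 = $1,104,264.
Rate = $1,104,264 / 30,674 miles = $36 per mile.
Year 1: 2,634 × $36 = $94,824. Book value $1,247,040.
Year 2: 5,079 × $36 = $182,844. Book value $1,064,196.
Year 3: 467 × $36 = $16,812. Book value $1,047,384.
Year 4: 1,764 × $36 = $63,504. Book value $983,880.
Year 5: 5,325 × $36 = $191,700. Book value $792,180.
Year 6: 4,602 × $36 = $165,672. Book value $626,508.
Year 7: 5,362 × $36 = $193,032. Book value $433,476.
Year 8: 5,441 × $36 = $195,876. Book value $237,600.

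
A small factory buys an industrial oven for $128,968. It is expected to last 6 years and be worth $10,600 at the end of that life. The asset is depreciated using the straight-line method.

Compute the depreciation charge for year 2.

Depreciable base = $128,968 − $10,600 = $118,368.
Annual expense = $118,368 / 6 = $19,728.

$19,728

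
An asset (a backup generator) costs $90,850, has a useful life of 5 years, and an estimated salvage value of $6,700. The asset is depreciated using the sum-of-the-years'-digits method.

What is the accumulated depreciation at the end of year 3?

Depreciable base = $90,850 − $6,700 = $84,150.
Sum of the years' digits = 5+4+3+2+1 = 15.
Year 1: $84,150 × 5/15 = $28,050. Book value $62,800.
Year 2: $84,150 × 4/15 = $22,440. Book value $40,360.
Year 3: $84,150 × 3/15 = $16,830. Book value $23,530.
Accumulated through year 3 = $90,850 − $23,530 = $67,320.

$67,320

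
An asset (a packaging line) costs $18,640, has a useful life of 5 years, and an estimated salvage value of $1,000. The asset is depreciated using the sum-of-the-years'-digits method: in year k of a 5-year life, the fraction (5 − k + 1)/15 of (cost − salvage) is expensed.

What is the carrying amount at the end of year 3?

Depreciable base = $18,640 − $1,000 = $17,640.
Sum of the years' digits = 5+4+3+2+1 = 15.
Year 1: $17,640 × 5/15 = $5,880. Book value $12,760.
Year 2: $17,640 × 4/15 = $4,704. Book value $8,056.
Year 3: $17,640 × 3/15 = $3,528. Book value $4,528.

$4,528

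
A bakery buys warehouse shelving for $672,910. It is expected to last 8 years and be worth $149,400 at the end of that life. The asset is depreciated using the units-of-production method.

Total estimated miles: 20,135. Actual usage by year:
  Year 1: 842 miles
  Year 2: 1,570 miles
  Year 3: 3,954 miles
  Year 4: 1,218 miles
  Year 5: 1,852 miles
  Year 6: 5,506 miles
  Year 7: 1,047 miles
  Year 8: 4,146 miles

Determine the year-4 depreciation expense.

Depreciable base = $672,910 − $149,400 = $523,510.
Rate = $523,510 / 20,135 miles = $26 per mile.
Year 1: 842 × $26 = $21,892. Book value $651,018.
Year 2: 1,570 × $26 = $40,820. Book value $610,198.
Year 3: 3,954 × $26 = $102,804. Book value $507,394.
Year 4: 1,218 × $26 = $31,668. Book value $475,726.

$31,668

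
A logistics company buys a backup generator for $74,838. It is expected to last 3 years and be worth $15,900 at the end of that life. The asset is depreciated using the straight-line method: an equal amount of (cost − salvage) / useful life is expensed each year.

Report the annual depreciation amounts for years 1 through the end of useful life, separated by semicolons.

Depreciable base = $74,838 − $15,900 = $58,938.
Annual expense = $58,938 / 3 = $19,646.
End of year 1: book value $55,192.
End of year 2: book value $35,546.
End of year 3: book value $15,900.

$19,646; $19,646; $19,646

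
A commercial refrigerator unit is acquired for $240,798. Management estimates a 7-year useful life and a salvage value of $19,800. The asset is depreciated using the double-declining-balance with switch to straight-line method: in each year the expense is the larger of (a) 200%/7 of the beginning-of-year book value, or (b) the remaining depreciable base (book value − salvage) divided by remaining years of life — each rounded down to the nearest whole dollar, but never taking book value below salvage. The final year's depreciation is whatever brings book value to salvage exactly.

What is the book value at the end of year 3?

$87,755

Depreciable base = $240,798 − $19,800 = $220,998.
Year 1: DB = ⌊$240,798 × 200%/7⌋ = $68,799; SL = ⌊$220,998/7⌋ = $31,571 → take DB $68,799. Book value $171,999.
Year 2: DB = ⌊$171,999 × 200%/7⌋ = $49,142; SL = ⌊$152,199/6⌋ = $25,366 → take DB $49,142. Book value $122,857.
Year 3: DB = ⌊$122,857 × 200%/7⌋ = $35,102; SL = ⌊$103,057/5⌋ = $20,611 → take DB $35,102. Book value $87,755.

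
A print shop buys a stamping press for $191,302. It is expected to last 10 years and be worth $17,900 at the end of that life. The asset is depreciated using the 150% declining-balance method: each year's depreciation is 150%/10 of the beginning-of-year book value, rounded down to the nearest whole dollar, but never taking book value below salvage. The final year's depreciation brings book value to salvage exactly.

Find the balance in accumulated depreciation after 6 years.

Depreciable base = $191,302 − $17,900 = $173,402.
Year 1: ⌊$191,302 × 150%/10⌋ = $28,695. Book value $162,607.
Year 2: ⌊$162,607 × 150%/10⌋ = $24,391. Book value $138,216.
Year 3: ⌊$138,216 × 150%/10⌋ = $20,732. Book value $117,484.
Year 4: ⌊$117,484 × 150%/10⌋ = $17,622. Book value $99,862.
Year 5: ⌊$99,862 × 150%/10⌋ = $14,979. Book value $84,883.
Year 6: ⌊$84,883 × 150%/10⌋ = $12,732. Book value $72,151.
Accumulated through year 6 = $191,302 − $72,151 = $119,151.

$119,151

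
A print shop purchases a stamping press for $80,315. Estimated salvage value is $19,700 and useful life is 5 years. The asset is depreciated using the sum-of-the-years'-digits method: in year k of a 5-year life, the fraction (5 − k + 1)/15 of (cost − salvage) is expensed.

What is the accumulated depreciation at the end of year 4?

$56,574

Depreciable base = $80,315 − $19,700 = $60,615.
Sum of the years' digits = 5+4+3+2+1 = 15.
Year 1: $60,615 × 5/15 = $20,205. Book value $60,110.
Year 2: $60,615 × 4/15 = $16,164. Book value $43,946.
Year 3: $60,615 × 3/15 = $12,123. Book value $31,823.
Year 4: $60,615 × 2/15 = $8,082. Book value $23,741.
Accumulated through year 4 = $80,315 − $23,741 = $56,574.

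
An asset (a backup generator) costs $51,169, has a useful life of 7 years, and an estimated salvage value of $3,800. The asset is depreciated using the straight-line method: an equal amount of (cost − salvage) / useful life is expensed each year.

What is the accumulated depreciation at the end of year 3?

$20,301

Depreciable base = $51,169 − $3,800 = $47,369.
Annual expense = $47,369 / 7 = $6,767.
End of year 1: book value $44,402.
End of year 2: book value $37,635.
End of year 3: book value $30,868.
Accumulated through year 3 = $51,169 − $30,868 = $20,301.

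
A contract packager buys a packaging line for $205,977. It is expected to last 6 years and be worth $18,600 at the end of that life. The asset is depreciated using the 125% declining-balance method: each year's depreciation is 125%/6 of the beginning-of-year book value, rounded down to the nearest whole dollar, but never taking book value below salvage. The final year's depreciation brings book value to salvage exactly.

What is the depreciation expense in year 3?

Depreciable base = $205,977 − $18,600 = $187,377.
Year 1: ⌊$205,977 × 125%/6⌋ = $42,911. Book value $163,066.
Year 2: ⌊$163,066 × 125%/6⌋ = $33,972. Book value $129,094.
Year 3: ⌊$129,094 × 125%/6⌋ = $26,894. Book value $102,200.

$26,894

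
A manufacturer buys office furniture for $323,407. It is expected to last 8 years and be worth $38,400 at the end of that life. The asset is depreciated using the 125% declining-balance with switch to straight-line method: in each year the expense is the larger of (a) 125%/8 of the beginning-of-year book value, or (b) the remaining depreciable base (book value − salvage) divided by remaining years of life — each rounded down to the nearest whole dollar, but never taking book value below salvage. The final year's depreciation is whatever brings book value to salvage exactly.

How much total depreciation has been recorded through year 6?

$222,661

Depreciable base = $323,407 − $38,400 = $285,007.
Year 1: DB = ⌊$323,407 × 125%/8⌋ = $50,532; SL = ⌊$285,007/8⌋ = $35,625 → take DB $50,532. Book value $272,875.
Year 2: DB = ⌊$272,875 × 125%/8⌋ = $42,636; SL = ⌊$234,475/7⌋ = $33,496 → take DB $42,636. Book value $230,239.
Year 3: DB = ⌊$230,239 × 125%/8⌋ = $35,974; SL = ⌊$191,839/6⌋ = $31,973 → take DB $35,974. Book value $194,265.
Year 4: DB = ⌊$194,265 × 125%/8⌋ = $30,353; SL = ⌊$155,865/5⌋ = $31,173 → take SL $31,173. Book value $163,092.
Year 5: DB = ⌊$163,092 × 125%/8⌋ = $25,483; SL = ⌊$124,692/4⌋ = $31,173 → take SL $31,173. Book value $131,919.
Year 6: DB = ⌊$131,919 × 125%/8⌋ = $20,612; SL = ⌊$93,519/3⌋ = $31,173 → take SL $31,173. Book value $100,746.
Accumulated through year 6 = $323,407 − $100,746 = $222,661.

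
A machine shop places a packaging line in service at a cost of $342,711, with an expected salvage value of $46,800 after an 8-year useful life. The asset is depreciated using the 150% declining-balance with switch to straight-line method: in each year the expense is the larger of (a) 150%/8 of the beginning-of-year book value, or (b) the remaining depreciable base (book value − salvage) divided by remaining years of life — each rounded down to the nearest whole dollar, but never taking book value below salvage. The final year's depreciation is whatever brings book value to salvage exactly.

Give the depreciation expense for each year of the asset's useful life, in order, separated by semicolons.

$64,258; $52,209; $42,420; $34,467; $28,004; $24,851; $24,851; $24,851

Depreciable base = $342,711 − $46,800 = $295,911.
Year 1: DB = ⌊$342,711 × 150%/8⌋ = $64,258; SL = ⌊$295,911/8⌋ = $36,988 → take DB $64,258. Book value $278,453.
Year 2: DB = ⌊$278,453 × 150%/8⌋ = $52,209; SL = ⌊$231,653/7⌋ = $33,093 → take DB $52,209. Book value $226,244.
Year 3: DB = ⌊$226,244 × 150%/8⌋ = $42,420; SL = ⌊$179,444/6⌋ = $29,907 → take DB $42,420. Book value $183,824.
Year 4: DB = ⌊$183,824 × 150%/8⌋ = $34,467; SL = ⌊$137,024/5⌋ = $27,404 → take DB $34,467. Book value $149,357.
Year 5: DB = ⌊$149,357 × 150%/8⌋ = $28,004; SL = ⌊$102,557/4⌋ = $25,639 → take DB $28,004. Book value $121,353.
Year 6: DB = ⌊$121,353 × 150%/8⌋ = $22,753; SL = ⌊$74,553/3⌋ = $24,851 → take SL $24,851. Book value $96,502.
Year 7: DB = ⌊$96,502 × 150%/8⌋ = $18,094; SL = ⌊$49,702/2⌋ = $24,851 → take SL $24,851. Book value $71,651.
Year 8 (final): $71,651 − $46,800 = $24,851. Book value $46,800.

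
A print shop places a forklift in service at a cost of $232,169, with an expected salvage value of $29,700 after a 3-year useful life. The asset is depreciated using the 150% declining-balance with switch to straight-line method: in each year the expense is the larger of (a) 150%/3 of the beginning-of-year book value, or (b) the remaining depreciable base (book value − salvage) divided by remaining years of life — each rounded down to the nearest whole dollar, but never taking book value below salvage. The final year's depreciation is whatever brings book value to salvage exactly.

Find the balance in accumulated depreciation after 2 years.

$174,126

Depreciable base = $232,169 − $29,700 = $202,469.
Year 1: DB = ⌊$232,169 × 150%/3⌋ = $116,084; SL = ⌊$202,469/3⌋ = $67,489 → take DB $116,084. Book value $116,085.
Year 2: DB = ⌊$116,085 × 150%/3⌋ = $58,042; SL = ⌊$86,385/2⌋ = $43,192 → take DB $58,042. Book value $58,043.
Accumulated through year 2 = $232,169 − $58,043 = $174,126.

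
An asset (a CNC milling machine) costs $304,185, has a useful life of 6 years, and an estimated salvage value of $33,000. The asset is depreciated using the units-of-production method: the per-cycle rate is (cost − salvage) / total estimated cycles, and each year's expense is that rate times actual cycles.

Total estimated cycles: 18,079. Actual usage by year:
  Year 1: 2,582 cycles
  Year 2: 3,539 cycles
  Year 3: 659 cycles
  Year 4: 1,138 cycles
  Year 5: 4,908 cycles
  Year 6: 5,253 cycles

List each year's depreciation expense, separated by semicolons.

$38,730; $53,085; $9,885; $17,070; $73,620; $78,795

Depreciable base = $304,185 − $33,000 = $271,185.
Rate = $271,185 / 18,079 cycles = $15 per cycle.
Year 1: 2,582 × $15 = $38,730. Book value $265,455.
Year 2: 3,539 × $15 = $53,085. Book value $212,370.
Year 3: 659 × $15 = $9,885. Book value $202,485.
Year 4: 1,138 × $15 = $17,070. Book value $185,415.
Year 5: 4,908 × $15 = $73,620. Book value $111,795.
Year 6: 5,253 × $15 = $78,795. Book value $33,000.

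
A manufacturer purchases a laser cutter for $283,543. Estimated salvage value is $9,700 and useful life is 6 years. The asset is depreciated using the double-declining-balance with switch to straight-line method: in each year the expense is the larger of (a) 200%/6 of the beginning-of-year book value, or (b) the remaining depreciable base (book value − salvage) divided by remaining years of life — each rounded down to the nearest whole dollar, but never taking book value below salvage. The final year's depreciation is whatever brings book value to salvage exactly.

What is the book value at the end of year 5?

$32,855

Depreciable base = $283,543 − $9,700 = $273,843.
Year 1: DB = ⌊$283,543 × 200%/6⌋ = $94,514; SL = ⌊$273,843/6⌋ = $45,640 → take DB $94,514. Book value $189,029.
Year 2: DB = ⌊$189,029 × 200%/6⌋ = $63,009; SL = ⌊$179,329/5⌋ = $35,865 → take DB $63,009. Book value $126,020.
Year 3: DB = ⌊$126,020 × 200%/6⌋ = $42,006; SL = ⌊$116,320/4⌋ = $29,080 → take DB $42,006. Book value $84,014.
Year 4: DB = ⌊$84,014 × 200%/6⌋ = $28,004; SL = ⌊$74,314/3⌋ = $24,771 → take DB $28,004. Book value $56,010.
Year 5: DB = ⌊$56,010 × 200%/6⌋ = $18,670; SL = ⌊$46,310/2⌋ = $23,155 → take SL $23,155. Book value $32,855.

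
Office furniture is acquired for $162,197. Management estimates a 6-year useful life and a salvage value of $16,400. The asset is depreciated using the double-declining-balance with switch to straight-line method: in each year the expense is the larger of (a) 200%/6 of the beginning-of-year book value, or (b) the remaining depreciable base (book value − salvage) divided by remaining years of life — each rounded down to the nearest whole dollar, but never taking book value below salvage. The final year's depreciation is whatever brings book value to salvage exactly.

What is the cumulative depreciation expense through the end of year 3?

Depreciable base = $162,197 − $16,400 = $145,797.
Year 1: DB = ⌊$162,197 × 200%/6⌋ = $54,065; SL = ⌊$145,797/6⌋ = $24,299 → take DB $54,065. Book value $108,132.
Year 2: DB = ⌊$108,132 × 200%/6⌋ = $36,044; SL = ⌊$91,732/5⌋ = $18,346 → take DB $36,044. Book value $72,088.
Year 3: DB = ⌊$72,088 × 200%/6⌋ = $24,029; SL = ⌊$55,688/4⌋ = $13,922 → take DB $24,029. Book value $48,059.
Accumulated through year 3 = $162,197 − $48,059 = $114,138.

$114,138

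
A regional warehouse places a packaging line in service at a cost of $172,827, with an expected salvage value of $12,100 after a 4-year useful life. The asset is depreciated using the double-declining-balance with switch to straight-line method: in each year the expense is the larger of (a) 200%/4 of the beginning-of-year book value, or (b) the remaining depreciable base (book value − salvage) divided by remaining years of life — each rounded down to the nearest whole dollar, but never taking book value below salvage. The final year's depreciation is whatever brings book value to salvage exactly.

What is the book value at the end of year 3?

$21,604

Depreciable base = $172,827 − $12,100 = $160,727.
Year 1: DB = ⌊$172,827 × 200%/4⌋ = $86,413; SL = ⌊$160,727/4⌋ = $40,181 → take DB $86,413. Book value $86,414.
Year 2: DB = ⌊$86,414 × 200%/4⌋ = $43,207; SL = ⌊$74,314/3⌋ = $24,771 → take DB $43,207. Book value $43,207.
Year 3: DB = ⌊$43,207 × 200%/4⌋ = $21,603; SL = ⌊$31,107/2⌋ = $15,553 → take DB $21,603. Book value $21,604.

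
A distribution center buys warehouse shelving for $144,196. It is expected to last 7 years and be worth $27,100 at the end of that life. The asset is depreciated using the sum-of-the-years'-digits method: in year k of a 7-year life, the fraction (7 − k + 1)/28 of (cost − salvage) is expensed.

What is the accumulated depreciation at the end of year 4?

Depreciable base = $144,196 − $27,100 = $117,096.
Sum of the years' digits = 7+6+5+4+3+2+1 = 28.
Year 1: $117,096 × 7/28 = $29,274. Book value $114,922.
Year 2: $117,096 × 6/28 = $25,092. Book value $89,830.
Year 3: $117,096 × 5/28 = $20,910. Book value $68,920.
Year 4: $117,096 × 4/28 = $16,728. Book value $52,192.
Accumulated through year 4 = $144,196 − $52,192 = $92,004.

$92,004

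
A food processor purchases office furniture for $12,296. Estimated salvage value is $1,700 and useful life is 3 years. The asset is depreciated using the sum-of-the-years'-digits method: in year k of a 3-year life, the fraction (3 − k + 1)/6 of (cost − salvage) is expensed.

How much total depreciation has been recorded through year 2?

$8,830

Depreciable base = $12,296 − $1,700 = $10,596.
Sum of the years' digits = 3+2+1 = 6.
Year 1: $10,596 × 3/6 = $5,298. Book value $6,998.
Year 2: $10,596 × 2/6 = $3,532. Book value $3,466.
Accumulated through year 2 = $12,296 − $3,466 = $8,830.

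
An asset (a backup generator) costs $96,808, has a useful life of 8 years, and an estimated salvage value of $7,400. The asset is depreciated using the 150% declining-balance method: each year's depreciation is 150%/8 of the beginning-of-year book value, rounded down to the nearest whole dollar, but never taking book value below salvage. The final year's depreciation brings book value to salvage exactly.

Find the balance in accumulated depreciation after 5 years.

Depreciable base = $96,808 − $7,400 = $89,408.
Year 1: ⌊$96,808 × 150%/8⌋ = $18,151. Book value $78,657.
Year 2: ⌊$78,657 × 150%/8⌋ = $14,748. Book value $63,909.
Year 3: ⌊$63,909 × 150%/8⌋ = $11,982. Book value $51,927.
Year 4: ⌊$51,927 × 150%/8⌋ = $9,736. Book value $42,191.
Year 5: ⌊$42,191 × 150%/8⌋ = $7,910. Book value $34,281.
Accumulated through year 5 = $96,808 − $34,281 = $62,527.

$62,527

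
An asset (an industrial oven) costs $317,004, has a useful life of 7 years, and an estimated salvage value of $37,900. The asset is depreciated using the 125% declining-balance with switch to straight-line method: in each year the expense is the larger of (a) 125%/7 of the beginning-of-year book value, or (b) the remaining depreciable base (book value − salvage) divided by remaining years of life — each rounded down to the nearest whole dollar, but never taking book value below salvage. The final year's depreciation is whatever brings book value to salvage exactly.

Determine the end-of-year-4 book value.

$141,252

Depreciable base = $317,004 − $37,900 = $279,104.
Year 1: DB = ⌊$317,004 × 125%/7⌋ = $56,607; SL = ⌊$279,104/7⌋ = $39,872 → take DB $56,607. Book value $260,397.
Year 2: DB = ⌊$260,397 × 125%/7⌋ = $46,499; SL = ⌊$222,497/6⌋ = $37,082 → take DB $46,499. Book value $213,898.
Year 3: DB = ⌊$213,898 × 125%/7⌋ = $38,196; SL = ⌊$175,998/5⌋ = $35,199 → take DB $38,196. Book value $175,702.
Year 4: DB = ⌊$175,702 × 125%/7⌋ = $31,375; SL = ⌊$137,802/4⌋ = $34,450 → take SL $34,450. Book value $141,252.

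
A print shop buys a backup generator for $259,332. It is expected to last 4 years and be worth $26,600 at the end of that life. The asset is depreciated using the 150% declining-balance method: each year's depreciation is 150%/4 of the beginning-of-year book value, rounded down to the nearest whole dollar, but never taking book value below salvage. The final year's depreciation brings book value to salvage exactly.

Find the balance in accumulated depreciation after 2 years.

Depreciable base = $259,332 − $26,600 = $232,732.
Year 1: ⌊$259,332 × 150%/4⌋ = $97,249. Book value $162,083.
Year 2: ⌊$162,083 × 150%/4⌋ = $60,781. Book value $101,302.
Accumulated through year 2 = $259,332 − $101,302 = $158,030.

$158,030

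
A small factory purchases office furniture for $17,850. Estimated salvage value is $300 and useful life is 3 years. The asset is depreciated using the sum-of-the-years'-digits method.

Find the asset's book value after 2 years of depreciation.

Depreciable base = $17,850 − $300 = $17,550.
Sum of the years' digits = 3+2+1 = 6.
Year 1: $17,550 × 3/6 = $8,775. Book value $9,075.
Year 2: $17,550 × 2/6 = $5,850. Book value $3,225.

$3,225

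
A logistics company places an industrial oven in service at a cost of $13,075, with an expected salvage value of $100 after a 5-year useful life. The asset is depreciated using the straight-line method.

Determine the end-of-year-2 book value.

Depreciable base = $13,075 − $100 = $12,975.
Annual expense = $12,975 / 5 = $2,595.
End of year 1: book value $10,480.
End of year 2: book value $7,885.

$7,885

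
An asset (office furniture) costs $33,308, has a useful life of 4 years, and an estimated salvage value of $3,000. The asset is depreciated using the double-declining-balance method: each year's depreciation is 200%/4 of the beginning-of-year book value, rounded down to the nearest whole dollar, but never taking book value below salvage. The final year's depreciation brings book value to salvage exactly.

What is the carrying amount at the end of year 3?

$4,164

Depreciable base = $33,308 − $3,000 = $30,308.
Year 1: ⌊$33,308 × 200%/4⌋ = $16,654. Book value $16,654.
Year 2: ⌊$16,654 × 200%/4⌋ = $8,327. Book value $8,327.
Year 3: ⌊$8,327 × 200%/4⌋ = $4,163. Book value $4,164.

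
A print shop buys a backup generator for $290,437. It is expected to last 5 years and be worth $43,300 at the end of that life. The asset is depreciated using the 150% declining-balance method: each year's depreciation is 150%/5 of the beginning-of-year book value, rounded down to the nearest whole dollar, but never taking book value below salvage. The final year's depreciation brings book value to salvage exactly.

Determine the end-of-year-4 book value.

Depreciable base = $290,437 − $43,300 = $247,137.
Year 1: ⌊$290,437 × 150%/5⌋ = $87,131. Book value $203,306.
Year 2: ⌊$203,306 × 150%/5⌋ = $60,991. Book value $142,315.
Year 3: ⌊$142,315 × 150%/5⌋ = $42,694. Book value $99,621.
Year 4: ⌊$99,621 × 150%/5⌋ = $29,886. Book value $69,735.

$69,735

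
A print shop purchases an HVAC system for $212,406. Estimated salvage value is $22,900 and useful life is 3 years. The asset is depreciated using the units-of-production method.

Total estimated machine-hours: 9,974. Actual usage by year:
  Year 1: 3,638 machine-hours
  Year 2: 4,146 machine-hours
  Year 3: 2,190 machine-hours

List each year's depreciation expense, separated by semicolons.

Depreciable base = $212,406 − $22,900 = $189,506.
Rate = $189,506 / 9,974 machine-hours = $19 per machine-hour.
Year 1: 3,638 × $19 = $69,122. Book value $143,284.
Year 2: 4,146 × $19 = $78,774. Book value $64,510.
Year 3: 2,190 × $19 = $41,610. Book value $22,900.

$69,122; $78,774; $41,610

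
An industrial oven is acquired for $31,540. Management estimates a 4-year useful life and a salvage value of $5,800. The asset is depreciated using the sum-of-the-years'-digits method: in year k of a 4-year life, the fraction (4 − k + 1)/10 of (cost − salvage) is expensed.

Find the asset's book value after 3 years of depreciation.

$8,374

Depreciable base = $31,540 − $5,800 = $25,740.
Sum of the years' digits = 4+3+2+1 = 10.
Year 1: $25,740 × 4/10 = $10,296. Book value $21,244.
Year 2: $25,740 × 3/10 = $7,722. Book value $13,522.
Year 3: $25,740 × 2/10 = $5,148. Book value $8,374.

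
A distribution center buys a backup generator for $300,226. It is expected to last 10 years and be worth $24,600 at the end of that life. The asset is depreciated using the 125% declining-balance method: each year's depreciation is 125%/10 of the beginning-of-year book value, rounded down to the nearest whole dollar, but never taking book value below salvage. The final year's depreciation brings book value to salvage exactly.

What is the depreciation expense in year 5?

Depreciable base = $300,226 − $24,600 = $275,626.
Year 1: ⌊$300,226 × 125%/10⌋ = $37,528. Book value $262,698.
Year 2: ⌊$262,698 × 125%/10⌋ = $32,837. Book value $229,861.
Year 3: ⌊$229,861 × 125%/10⌋ = $28,732. Book value $201,129.
Year 4: ⌊$201,129 × 125%/10⌋ = $25,141. Book value $175,988.
Year 5: ⌊$175,988 × 125%/10⌋ = $21,998. Book value $153,990.

$21,998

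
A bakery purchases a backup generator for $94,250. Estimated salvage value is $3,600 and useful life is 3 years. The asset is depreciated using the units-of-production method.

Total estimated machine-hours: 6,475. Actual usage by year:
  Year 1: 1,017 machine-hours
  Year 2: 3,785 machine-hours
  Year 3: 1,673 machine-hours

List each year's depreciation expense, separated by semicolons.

$14,238; $52,990; $23,422

Depreciable base = $94,250 − $3,600 = $90,650.
Rate = $90,650 / 6,475 machine-hours = $14 per machine-hour.
Year 1: 1,017 × $14 = $14,238. Book value $80,012.
Year 2: 3,785 × $14 = $52,990. Book value $27,022.
Year 3: 1,673 × $14 = $23,422. Book value $3,600.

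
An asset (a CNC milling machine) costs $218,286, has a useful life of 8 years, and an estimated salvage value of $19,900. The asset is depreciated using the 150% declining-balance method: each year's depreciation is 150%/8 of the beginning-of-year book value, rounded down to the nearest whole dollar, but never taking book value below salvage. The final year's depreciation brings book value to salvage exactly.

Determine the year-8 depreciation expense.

Depreciable base = $218,286 − $19,900 = $198,386.
Year 1: ⌊$218,286 × 150%/8⌋ = $40,928. Book value $177,358.
Year 2: ⌊$177,358 × 150%/8⌋ = $33,254. Book value $144,104.
Year 3: ⌊$144,104 × 150%/8⌋ = $27,019. Book value $117,085.
Year 4: ⌊$117,085 × 150%/8⌋ = $21,953. Book value $95,132.
Year 5: ⌊$95,132 × 150%/8⌋ = $17,837. Book value $77,295.
Year 6: ⌊$77,295 × 150%/8⌋ = $14,492. Book value $62,803.
Year 7: ⌊$62,803 × 150%/8⌋ = $11,775. Book value $51,028.
Year 8 (final): $51,028 − $19,900 = $31,128. Book value $19,900.

$31,128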